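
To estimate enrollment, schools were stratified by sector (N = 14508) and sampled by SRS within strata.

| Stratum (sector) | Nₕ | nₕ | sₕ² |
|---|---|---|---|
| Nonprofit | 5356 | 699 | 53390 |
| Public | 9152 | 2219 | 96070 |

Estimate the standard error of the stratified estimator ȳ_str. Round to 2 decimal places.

4.70

Var(ȳ_str) = Σₕ Wₕ²(1 − fₕ)sₕ²/nₕ with Wₕ = Nₕ/N, N = 14508.
Nonprofit: Wₕ = 0.36917563; term = 0.36917563²·(1 − 0.13050784)·53390/699 = 9.0513729.
Public: Wₕ = 0.63082437; term = 0.63082437²·(1 − 0.24246066)·96070/2219 = 13.051265.
Sum = 22.102638.
SE = √(22.102638) = 4.70.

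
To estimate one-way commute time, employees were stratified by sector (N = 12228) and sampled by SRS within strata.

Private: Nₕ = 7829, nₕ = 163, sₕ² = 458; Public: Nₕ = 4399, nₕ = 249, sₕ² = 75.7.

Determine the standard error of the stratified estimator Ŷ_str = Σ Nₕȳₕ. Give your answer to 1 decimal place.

13198.0

Var(Ŷ_str) = Σₕ Nₕ²(1 − fₕ)sₕ²/nₕ.
Private: 7829²·(1 − 163/7829)·458/163 = 1.6863704 × 10^8.
Public: 4399²·(1 − 249/4399)·75.7/249 = 5.5500717 × 10^6.
Sum = 1.7418711 × 10^8.
SE = √(1.7418711 × 10^8) = 13198.0.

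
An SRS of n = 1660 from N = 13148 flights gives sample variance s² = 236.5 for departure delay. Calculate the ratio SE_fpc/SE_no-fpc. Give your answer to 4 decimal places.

0.9347

f = n/N = 1660/13148 = 0.12625494.
SE_no-fpc = √(s²/n) = 0.37745182; SE_fpc = √((1−f)s²/n) = 0.35282057.
Ratio = √(1−f) = 0.93474331.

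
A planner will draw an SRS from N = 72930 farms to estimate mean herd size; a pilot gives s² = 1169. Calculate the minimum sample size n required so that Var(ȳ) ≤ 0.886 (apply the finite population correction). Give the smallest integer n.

Without fpc, n₀ = s²/D = 1169/0.886 = 1319.4131.
With fpc, (1 − n/N)·s²/n ≤ D requires n ≥ n₀/(1 + n₀/N) = 1319.4131/(1 + 1319.4131/72930) = 1295.9671.
Rounding up, n = 1296.

1296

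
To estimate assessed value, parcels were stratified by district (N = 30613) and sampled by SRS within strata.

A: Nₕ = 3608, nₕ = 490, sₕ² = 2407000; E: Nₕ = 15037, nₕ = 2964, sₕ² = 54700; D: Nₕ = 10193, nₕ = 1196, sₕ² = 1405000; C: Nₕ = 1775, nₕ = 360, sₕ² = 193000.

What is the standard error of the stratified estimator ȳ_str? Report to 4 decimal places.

13.3767

Var(ȳ_str) = Σₕ Wₕ²(1 − fₕ)sₕ²/nₕ with Wₕ = Nₕ/N, N = 30613.
A: Wₕ = 0.11785843; term = 0.11785843²·(1 − 0.13580931)·2407000/490 = 58.967249.
E: Wₕ = 0.49119655; term = 0.49119655²·(1 − 0.19711379)·54700/2964 = 3.5749811.
D: Wₕ = 0.33296312; term = 0.33296312²·(1 − 0.11733543)·1405000/1196 = 114.95639.
C: Wₕ = 0.05798190; term = 0.05798190²·(1 − 0.20281690)·193000/360 = 1.436805.
Sum = 178.93543.
SE = √(178.93543) = 13.3767.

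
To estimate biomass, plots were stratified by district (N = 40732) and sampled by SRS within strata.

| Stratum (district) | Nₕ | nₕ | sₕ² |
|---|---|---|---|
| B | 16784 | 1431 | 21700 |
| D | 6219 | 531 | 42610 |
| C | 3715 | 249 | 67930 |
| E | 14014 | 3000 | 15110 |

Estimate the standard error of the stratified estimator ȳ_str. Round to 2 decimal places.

2.58

Var(ȳ_str) = Σₕ Wₕ²(1 − fₕ)sₕ²/nₕ with Wₕ = Nₕ/N, N = 40732.
B: Wₕ = 0.41205931; term = 0.41205931²·(1 − 0.08525977)·21700/1431 = 2.3552518.
D: Wₕ = 0.15268094; term = 0.15268094²·(1 − 0.08538350)·42610/531 = 1.7109042.
C: Wₕ = 0.09120593; term = 0.09120593²·(1 − 0.06702557)·67930/249 = 2.1172794.
E: Wₕ = 0.34405382; term = 0.34405382²·(1 − 0.21407164)·15110/3000 = 0.4685748.
Sum = 6.6520102.
SE = √(6.6520102) = 2.58.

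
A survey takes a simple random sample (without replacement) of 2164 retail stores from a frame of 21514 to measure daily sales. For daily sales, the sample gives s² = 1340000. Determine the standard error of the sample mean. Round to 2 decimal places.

Under SRS without replacement, Var(ȳ) = (1 − f)·s²/n with f = n/N = 2164/21514 = 0.10058567.
Var(ȳ) = (1 − 0.10058567)·1340000/2164 = 0.89941433·619.22366 = 556.93864.
SE(ȳ) = √(556.93864) = 23.60.

23.60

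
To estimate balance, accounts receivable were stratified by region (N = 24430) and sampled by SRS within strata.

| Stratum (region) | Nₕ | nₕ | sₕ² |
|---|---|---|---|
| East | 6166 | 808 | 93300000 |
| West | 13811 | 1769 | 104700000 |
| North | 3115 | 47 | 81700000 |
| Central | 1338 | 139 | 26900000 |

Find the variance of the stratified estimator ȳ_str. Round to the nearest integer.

51240

Var(ȳ_str) = Σₕ Wₕ²(1 − fₕ)sₕ²/nₕ with Wₕ = Nₕ/N, N = 24430.
East: Wₕ = 0.25239460; term = 0.25239460²·(1 − 0.13104119)·93300000/808 = 6391.8942.
West: Wₕ = 0.56532951; term = 0.56532951²·(1 − 0.12808631)·104700000/1769 = 16492.848.
North: Wₕ = 0.12750716; term = 0.12750716²·(1 − 0.01508828)·81700000/47 = 27834.964.
Central: Wₕ = 0.05476873; term = 0.05476873²·(1 − 0.10388640)·26900000/139 = 520.1946.
Sum = 51239.901.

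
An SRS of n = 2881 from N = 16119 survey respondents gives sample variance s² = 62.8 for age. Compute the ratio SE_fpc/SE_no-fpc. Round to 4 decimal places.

f = n/N = 2881/16119 = 0.17873317.
SE_no-fpc = √(s²/n) = 0.14764141; SE_fpc = √((1−f)s²/n) = 0.13379822.
Ratio = √(1−f) = 0.90623773.

0.9062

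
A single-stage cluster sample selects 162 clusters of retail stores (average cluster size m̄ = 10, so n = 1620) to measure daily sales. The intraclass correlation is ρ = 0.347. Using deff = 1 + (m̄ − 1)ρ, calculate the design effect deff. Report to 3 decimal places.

deff = 1 + (10 − 1)·0.347 = 1 + 3.123 = 4.123.

4.123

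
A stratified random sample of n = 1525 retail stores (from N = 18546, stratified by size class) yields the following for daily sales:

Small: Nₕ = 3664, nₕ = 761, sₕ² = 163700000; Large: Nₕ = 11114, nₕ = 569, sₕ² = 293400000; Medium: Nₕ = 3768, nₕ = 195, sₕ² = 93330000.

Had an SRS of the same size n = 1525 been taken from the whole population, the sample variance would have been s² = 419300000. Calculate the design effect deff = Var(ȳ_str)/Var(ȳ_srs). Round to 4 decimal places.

Var(ȳ_str) = Σ Wₕ²(1−fₕ)sₕ²/nₕ with Wₕ = Nₕ/18546:
  Small: (3664/18546)²·(1−761/3664)·163700000/761 = 6652.2109
  Large: (11114/18546)²·(1−569/11114)·293400000/569 = 175696.98
  Medium: (3768/18546)²·(1−195/3768)·93330000/195 = 18733.98
  → Var(ȳ_str) = 201083.17.
Var(ȳ_srs) = (1 − 1525/18546)·419300000/1525 = 252342.17.
deff = 201083.17 / 252342.17 = 0.7969.

0.7969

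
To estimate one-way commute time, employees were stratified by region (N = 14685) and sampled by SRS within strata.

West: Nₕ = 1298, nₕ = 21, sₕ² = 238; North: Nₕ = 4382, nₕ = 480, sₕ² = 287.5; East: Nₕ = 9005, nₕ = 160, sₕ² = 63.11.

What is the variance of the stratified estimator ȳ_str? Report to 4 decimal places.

0.2803

Var(ȳ_str) = Σₕ Wₕ²(1 − fₕ)sₕ²/nₕ with Wₕ = Nₕ/N, N = 14685.
West: Wₕ = 0.08838951; term = 0.08838951²·(1 − 0.01617874)·238/21 = 0.087111472.
North: Wₕ = 0.29839973; term = 0.29839973²·(1 − 0.10953902)·287.5/480 = 0.047490676.
East: Wₕ = 0.61321076; term = 0.61321076²·(1 − 0.01776791)·63.11/160 = 0.145684.
Sum = 0.28028615.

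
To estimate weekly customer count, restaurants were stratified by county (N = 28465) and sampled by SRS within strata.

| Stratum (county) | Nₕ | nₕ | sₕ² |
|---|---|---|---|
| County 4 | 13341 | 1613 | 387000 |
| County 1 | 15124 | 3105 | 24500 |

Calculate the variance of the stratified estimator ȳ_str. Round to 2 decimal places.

Var(ȳ_str) = Σₕ Wₕ²(1 − fₕ)sₕ²/nₕ with Wₕ = Nₕ/N, N = 28465.
County 4: Wₕ = 0.46868084; term = 0.46868084²·(1 − 0.12090548)·387000/1613 = 46.330455.
County 1: Wₕ = 0.53131916; term = 0.53131916²·(1 − 0.20530283)·24500/3105 = 1.7701787.
Sum = 48.100634.

48.10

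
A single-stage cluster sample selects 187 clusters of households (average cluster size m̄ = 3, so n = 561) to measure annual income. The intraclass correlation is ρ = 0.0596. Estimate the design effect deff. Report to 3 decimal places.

1.119

deff = 1 + (3 − 1)·0.0596 = 1 + 0.1192 = 1.1192.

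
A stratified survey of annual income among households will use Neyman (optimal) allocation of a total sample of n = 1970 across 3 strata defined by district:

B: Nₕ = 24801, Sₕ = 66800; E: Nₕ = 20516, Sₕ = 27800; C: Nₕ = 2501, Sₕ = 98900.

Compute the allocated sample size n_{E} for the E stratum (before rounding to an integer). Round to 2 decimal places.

454.08

Neyman allocation: nₕ = n·NₕSₕ / Σⱼ NⱼSⱼ.
Σ NⱼSⱼ = 24801·66800 + 20516·27800 + 2501·98900 = 2.4744005 × 10^9.
n_{E} = 1970·20516·27800 / (2.4744005 × 10^9) = 454.08.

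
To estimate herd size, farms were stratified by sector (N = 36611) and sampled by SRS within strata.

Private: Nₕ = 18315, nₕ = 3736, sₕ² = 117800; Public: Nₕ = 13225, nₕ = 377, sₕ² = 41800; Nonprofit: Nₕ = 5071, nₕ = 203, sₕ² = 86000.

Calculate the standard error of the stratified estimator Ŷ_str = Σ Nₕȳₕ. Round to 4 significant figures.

Var(Ŷ_str) = Σₕ Nₕ²(1 − fₕ)sₕ²/nₕ.
Private: 18315²·(1 − 3736/18315)·117800/3736 = 8.4192437 × 10^9.
Public: 13225²·(1 − 377/13225)·41800/377 = 1.883936 × 10^10.
Nonprofit: 5071²·(1 − 203/5071)·86000/203 = 1.0457951 × 10^10.
Sum = 3.7716555 × 10^10.
SE = √(3.7716555 × 10^10) = 194200.

194200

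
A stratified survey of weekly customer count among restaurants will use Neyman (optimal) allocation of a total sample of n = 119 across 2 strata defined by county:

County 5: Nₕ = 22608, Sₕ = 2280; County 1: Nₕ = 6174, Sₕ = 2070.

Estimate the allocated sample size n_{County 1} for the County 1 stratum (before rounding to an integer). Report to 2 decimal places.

Neyman allocation: nₕ = n·NₕSₕ / Σⱼ NⱼSⱼ.
Σ NⱼSⱼ = 22608·2280 + 6174·2070 = 6.432642 × 10^7.
n_{County 1} = 119·6174·2070 / (6.432642 × 10^7) = 23.64.

23.64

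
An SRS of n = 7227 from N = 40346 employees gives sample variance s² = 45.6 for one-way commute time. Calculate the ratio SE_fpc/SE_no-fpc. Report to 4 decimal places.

0.9060

f = n/N = 7227/40346 = 0.17912556.
SE_no-fpc = √(s²/n) = 0.079433444; SE_fpc = √((1−f)s²/n) = 0.071968385.
Ratio = √(1−f) = 0.90602121.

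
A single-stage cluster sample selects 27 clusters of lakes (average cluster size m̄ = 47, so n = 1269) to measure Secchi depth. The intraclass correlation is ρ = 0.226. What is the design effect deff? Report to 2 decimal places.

deff = 1 + (47 − 1)·0.226 = 1 + 10.396 = 11.396.

11.40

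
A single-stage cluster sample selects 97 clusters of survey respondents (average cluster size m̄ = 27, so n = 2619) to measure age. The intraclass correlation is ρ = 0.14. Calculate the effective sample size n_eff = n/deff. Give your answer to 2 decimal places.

564.44

deff = 1 + (27 − 1)·0.14 = 1 + 3.64 = 4.64.
n_eff = 2619 / 4.64 = 564.44.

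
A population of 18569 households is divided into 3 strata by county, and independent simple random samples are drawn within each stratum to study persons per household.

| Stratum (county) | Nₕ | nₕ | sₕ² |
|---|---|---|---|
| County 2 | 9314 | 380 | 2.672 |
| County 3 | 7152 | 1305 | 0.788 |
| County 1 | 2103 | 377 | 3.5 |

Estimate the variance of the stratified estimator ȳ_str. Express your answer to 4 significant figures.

Var(ȳ_str) = Σₕ Wₕ²(1 − fₕ)sₕ²/nₕ with Wₕ = Nₕ/N, N = 18569.
County 2: Wₕ = 0.50158867; term = 0.50158867²·(1 − 0.04079880)·2.672/380 = 0.0016969069.
County 3: Wₕ = 0.38515806; term = 0.38515806²·(1 − 0.18246644)·0.788/1305 = 7.3231726 × 10^-5.
County 1: Wₕ = 0.11325327; term = 0.11325327²·(1 − 0.17926771)·3.5/377 = 9.7730411 × 10^-5.
Sum = 0.001867869.

0.001868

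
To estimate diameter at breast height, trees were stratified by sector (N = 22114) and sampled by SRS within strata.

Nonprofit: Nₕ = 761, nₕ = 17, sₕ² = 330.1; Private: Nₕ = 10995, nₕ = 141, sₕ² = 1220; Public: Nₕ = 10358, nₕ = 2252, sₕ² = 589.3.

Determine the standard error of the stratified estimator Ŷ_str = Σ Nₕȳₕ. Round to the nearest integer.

Var(Ŷ_str) = Σₕ Nₕ²(1 − fₕ)sₕ²/nₕ.
Nonprofit: 761²·(1 − 17/761)·330.1/17 = 1.0993961 × 10^7.
Private: 10995²·(1 − 141/10995)·1220/141 = 1.0325849 × 10^9.
Public: 10358²·(1 − 2252/10358)·589.3/2252 = 2.1971037 × 10^7.
Sum = 1.0655499 × 10^9.
SE = √(1.0655499 × 10^9) = 32643.

32643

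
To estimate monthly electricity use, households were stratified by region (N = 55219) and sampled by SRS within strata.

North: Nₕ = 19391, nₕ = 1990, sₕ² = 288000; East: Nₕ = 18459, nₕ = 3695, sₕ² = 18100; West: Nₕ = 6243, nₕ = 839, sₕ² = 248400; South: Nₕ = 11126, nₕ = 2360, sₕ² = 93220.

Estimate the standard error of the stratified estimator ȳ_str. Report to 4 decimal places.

4.5818

Var(ȳ_str) = Σₕ Wₕ²(1 − fₕ)sₕ²/nₕ with Wₕ = Nₕ/N, N = 55219.
North: Wₕ = 0.35116536; term = 0.35116536²·(1 − 0.10262493)·288000/1990 = 16.015362.
East: Wₕ = 0.33428711; term = 0.33428711²·(1 − 0.20017336)·18100/3695 = 0.4378237.
West: Wₕ = 0.11305891; term = 0.11305891²·(1 − 0.13439052)·248400/839 = 3.2758291.
South: Wₕ = 0.20148862; term = 0.20148862²·(1 − 0.21211576)·93220/2360 = 1.2634572.
Sum = 20.992472.
SE = √(20.992472) = 4.5818.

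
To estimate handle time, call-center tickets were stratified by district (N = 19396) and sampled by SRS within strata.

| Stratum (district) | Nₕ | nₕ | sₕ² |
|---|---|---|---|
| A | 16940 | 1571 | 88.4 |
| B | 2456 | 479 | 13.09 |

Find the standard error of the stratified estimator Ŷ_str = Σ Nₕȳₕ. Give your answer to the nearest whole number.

3845

Var(Ŷ_str) = Σₕ Nₕ²(1 − fₕ)sₕ²/nₕ.
A: 16940²·(1 − 1571/16940)·88.4/1571 = 1.4649915 × 10^7.
B: 2456²·(1 − 479/2456)·13.09/479 = 132690.3.
Sum = 1.4782605 × 10^7.
SE = √(1.4782605 × 10^7) = 3845.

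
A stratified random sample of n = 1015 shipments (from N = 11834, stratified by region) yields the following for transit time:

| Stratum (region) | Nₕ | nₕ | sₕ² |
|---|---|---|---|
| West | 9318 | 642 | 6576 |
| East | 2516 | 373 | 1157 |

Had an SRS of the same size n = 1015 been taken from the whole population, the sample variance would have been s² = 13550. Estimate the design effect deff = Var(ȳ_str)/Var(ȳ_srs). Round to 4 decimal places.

Var(ȳ_str) = Σ Wₕ²(1−fₕ)sₕ²/nₕ with Wₕ = Nₕ/11834:
  West: (9318/11834)²·(1−642/9318)·6576/642 = 5.912973
  East: (2516/11834)²·(1−373/2516)·1157/373 = 0.11942471
  → Var(ȳ_str) = 6.0323977.
Var(ȳ_srs) = (1 − 1015/11834)·13550/1015 = 12.204748.
deff = 6.0323977 / 12.204748 = 0.4943.

0.4943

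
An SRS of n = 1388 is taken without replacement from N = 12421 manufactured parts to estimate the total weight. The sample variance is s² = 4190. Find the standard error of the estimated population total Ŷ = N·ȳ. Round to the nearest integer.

Var(Ŷ) = N²·Var(ȳ) = N²·(1 − n/N)·s²/n.
f = 1388/12421 = 0.11174624; Var(ȳ) = 0.88825376·4190/1388 = 2.6814001.
Var(Ŷ) = 12421² · 2.6814001 = 4.1368974 × 10^8.
SE(Ŷ) = √(4.1368974 × 10^8) = 20339.

20339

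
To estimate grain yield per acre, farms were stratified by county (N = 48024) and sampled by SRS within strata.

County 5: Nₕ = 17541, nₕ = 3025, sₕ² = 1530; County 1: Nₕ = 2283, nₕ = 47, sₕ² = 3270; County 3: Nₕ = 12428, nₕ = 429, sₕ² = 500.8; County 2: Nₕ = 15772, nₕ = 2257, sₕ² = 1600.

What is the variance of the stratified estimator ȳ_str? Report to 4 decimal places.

Var(ȳ_str) = Σₕ Wₕ²(1 − fₕ)sₕ²/nₕ with Wₕ = Nₕ/N, N = 48024.
County 5: Wₕ = 0.36525487; term = 0.36525487²·(1 − 0.17245311)·1530/3025 = 0.05584068.
County 1: Wₕ = 0.04753873; term = 0.04753873²·(1 − 0.02058695)·3270/47 = 0.15399653.
County 3: Wₕ = 0.25878727; term = 0.25878727²·(1 − 0.03451883)·500.8/429 = 0.07548083.
County 2: Wₕ = 0.32841912; term = 0.32841912²·(1 − 0.14310170)·1600/2257 = 0.065520104.
Sum = 0.35083814.

0.3508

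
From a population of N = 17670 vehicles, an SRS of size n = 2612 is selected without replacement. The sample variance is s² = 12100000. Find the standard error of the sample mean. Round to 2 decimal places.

Under SRS without replacement, Var(ȳ) = (1 − f)·s²/n with f = n/N = 2612/17670 = 0.14782117.
Var(ȳ) = (1 − 0.14782117)·12100000/2612 = 0.85217883·4632.4655 = 3947.6891.
SE(ȳ) = √(3947.6891) = 62.83.

62.83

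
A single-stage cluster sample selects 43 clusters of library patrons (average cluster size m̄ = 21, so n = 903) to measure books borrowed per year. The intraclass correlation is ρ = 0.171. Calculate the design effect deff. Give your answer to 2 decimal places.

4.42

deff = 1 + (21 − 1)·0.171 = 1 + 3.42 = 4.42.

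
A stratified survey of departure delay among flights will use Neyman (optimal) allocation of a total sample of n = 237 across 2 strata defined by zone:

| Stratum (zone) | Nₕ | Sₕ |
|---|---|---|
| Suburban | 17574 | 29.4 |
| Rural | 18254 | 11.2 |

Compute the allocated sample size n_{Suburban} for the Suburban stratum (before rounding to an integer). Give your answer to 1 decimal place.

169.8

Neyman allocation: nₕ = n·NₕSₕ / Σⱼ NⱼSⱼ.
Σ NⱼSⱼ = 17574·29.4 + 18254·11.2 = 721120.4.
n_{Suburban} = 237·17574·29.4 / 721120.4 = 169.8.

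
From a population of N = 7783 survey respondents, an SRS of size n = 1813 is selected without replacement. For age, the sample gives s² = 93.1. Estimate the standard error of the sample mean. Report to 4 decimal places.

0.1985

Under SRS without replacement, Var(ȳ) = (1 − f)·s²/n with f = n/N = 1813/7783 = 0.23294360.
Var(ȳ) = (1 − 0.23294360)·93.1/1813 = 0.76705640·0.051351351 = 0.039389383.
SE(ȳ) = √(0.039389383) = 0.1985.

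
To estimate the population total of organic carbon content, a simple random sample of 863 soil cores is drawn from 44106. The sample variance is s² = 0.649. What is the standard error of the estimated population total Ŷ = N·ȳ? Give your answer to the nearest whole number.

Var(Ŷ) = N²·Var(ȳ) = N²·(1 − n/N)·s²/n.
f = 863/44106 = 0.01956650; Var(ȳ) = 0.98043350·0.649/863 = 7.3731326 × 10^-4.
Var(Ŷ) = 44106² · (7.3731326 × 10^-4) = 1.4343244 × 10^6.
SE(Ŷ) = √(1.4343244 × 10^6) = 1198.

1198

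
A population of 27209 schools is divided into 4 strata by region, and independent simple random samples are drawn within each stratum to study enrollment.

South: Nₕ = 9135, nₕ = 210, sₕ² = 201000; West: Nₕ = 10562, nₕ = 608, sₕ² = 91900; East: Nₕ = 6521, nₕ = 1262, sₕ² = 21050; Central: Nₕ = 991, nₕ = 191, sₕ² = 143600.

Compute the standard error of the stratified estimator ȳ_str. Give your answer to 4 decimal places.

11.3336

Var(ȳ_str) = Σₕ Wₕ²(1 − fₕ)sₕ²/nₕ with Wₕ = Nₕ/N, N = 27209.
South: Wₕ = 0.33573450; term = 0.33573450²·(1 − 0.02298851)·201000/210 = 105.40674.
West: Wₕ = 0.38818038; term = 0.38818038²·(1 − 0.05756486)·91900/608 = 21.464984.
East: Wₕ = 0.23966335; term = 0.23966335²·(1 − 0.19352860)·21050/1262 = 0.77265382.
Central: Wₕ = 0.03642177; term = 0.03642177²·(1 − 0.19273461)·143600/191 = 0.80511803.
Sum = 128.4495.
SE = √(128.4495) = 11.3336.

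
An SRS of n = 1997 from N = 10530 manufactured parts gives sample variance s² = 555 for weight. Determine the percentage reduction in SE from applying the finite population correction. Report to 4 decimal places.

9.9805

f = n/N = 1997/10530 = 0.18964862.
SE_no-fpc = √(s²/n) = 0.52717822; SE_fpc = √((1−f)s²/n) = 0.4745633.
Ratio = √(1−f) = 0.90019519. Reduction = 100·(1 − 0.90019519) = 9.9805%.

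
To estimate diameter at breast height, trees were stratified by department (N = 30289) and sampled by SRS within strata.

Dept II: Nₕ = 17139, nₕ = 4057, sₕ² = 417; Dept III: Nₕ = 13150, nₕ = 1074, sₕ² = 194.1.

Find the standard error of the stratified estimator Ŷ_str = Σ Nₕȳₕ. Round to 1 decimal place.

7193.4

Var(Ŷ_str) = Σₕ Nₕ²(1 − fₕ)sₕ²/nₕ.
Dept II: 17139²·(1 − 4057/17139)·417/4057 = 2.3045741 × 10^7.
Dept III: 13150²·(1 − 1074/13150)·194.1/1074 = 2.8699221 × 10^7.
Sum = 5.1744962 × 10^7.
SE = √(5.1744962 × 10^7) = 7193.4.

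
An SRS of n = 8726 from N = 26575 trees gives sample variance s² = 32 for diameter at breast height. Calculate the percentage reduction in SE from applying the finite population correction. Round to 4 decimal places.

18.0460

f = n/N = 8726/26575 = 0.32835372.
SE_no-fpc = √(s²/n) = 0.060557423; SE_fpc = √((1−f)s²/n) = 0.049629248.
Ratio = √(1−f) = 0.81954029. Reduction = 100·(1 − 0.81954029) = 18.0460%.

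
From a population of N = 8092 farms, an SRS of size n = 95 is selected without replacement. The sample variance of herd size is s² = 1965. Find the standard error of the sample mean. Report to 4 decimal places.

4.5212

Under SRS without replacement, Var(ȳ) = (1 − f)·s²/n with f = n/N = 95/8092 = 0.01173999.
Var(ȳ) = (1 − 0.01173999)·1965/95 = 0.98826001·20.684211 = 20.441378.
SE(ȳ) = √(20.441378) = 4.5212.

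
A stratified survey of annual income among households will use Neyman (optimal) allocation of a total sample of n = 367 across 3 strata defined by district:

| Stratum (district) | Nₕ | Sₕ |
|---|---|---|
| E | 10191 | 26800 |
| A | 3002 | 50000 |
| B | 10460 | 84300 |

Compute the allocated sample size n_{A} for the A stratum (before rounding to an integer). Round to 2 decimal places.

Neyman allocation: nₕ = n·NₕSₕ / Σⱼ NⱼSⱼ.
Σ NⱼSⱼ = 10191·26800 + 3002·50000 + 10460·84300 = 1.3049968 × 10^9.
n_{A} = 367·3002·50000 / (1.3049968 × 10^9) = 42.21.

42.21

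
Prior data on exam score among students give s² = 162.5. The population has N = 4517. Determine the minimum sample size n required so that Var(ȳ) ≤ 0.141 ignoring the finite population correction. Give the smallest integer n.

1153

Without fpc, n₀ = s²/D = 162.5/0.141 = 1152.4823.
Rounding up, n = 1153.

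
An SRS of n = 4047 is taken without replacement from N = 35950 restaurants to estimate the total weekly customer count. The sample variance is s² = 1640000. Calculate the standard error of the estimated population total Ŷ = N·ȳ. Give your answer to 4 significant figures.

681700

Var(Ŷ) = N²·Var(ȳ) = N²·(1 − n/N)·s²/n.
f = 4047/35950 = 0.11257302; Var(ȳ) = 0.88742698·1640000/4047 = 359.61953.
Var(Ŷ) = 35950² · 359.61953 = 4.6477318 × 10^11.
SE(Ŷ) = √(4.6477318 × 10^11) = 681700.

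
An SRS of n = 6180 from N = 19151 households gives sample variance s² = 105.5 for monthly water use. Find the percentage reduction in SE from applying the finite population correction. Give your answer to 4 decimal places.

17.7017

f = n/N = 6180/19151 = 0.32269855.
SE_no-fpc = √(s²/n) = 0.13065679; SE_fpc = √((1−f)s²/n) = 0.10752835.
Ratio = √(1−f) = 0.82298326. Reduction = 100·(1 − 0.82298326) = 17.7017%.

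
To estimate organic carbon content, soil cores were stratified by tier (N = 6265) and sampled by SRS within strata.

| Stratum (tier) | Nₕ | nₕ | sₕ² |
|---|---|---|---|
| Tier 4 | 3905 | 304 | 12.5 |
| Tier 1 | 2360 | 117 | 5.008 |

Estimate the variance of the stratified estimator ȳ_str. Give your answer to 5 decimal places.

Var(ȳ_str) = Σₕ Wₕ²(1 − fₕ)sₕ²/nₕ with Wₕ = Nₕ/N, N = 6265.
Tier 4: Wₕ = 0.62330407; term = 0.62330407²·(1 − 0.07784891)·12.5/304 = 0.014731211.
Tier 1: Wₕ = 0.37669593; term = 0.37669593²·(1 − 0.04957627)·5.008/117 = 0.0057726813.
Sum = 0.020503892.

0.02050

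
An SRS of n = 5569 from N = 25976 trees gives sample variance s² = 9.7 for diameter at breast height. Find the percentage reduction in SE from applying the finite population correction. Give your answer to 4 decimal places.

f = n/N = 5569/25976 = 0.21439021.
SE_no-fpc = √(s²/n) = 0.041734696; SE_fpc = √((1−f)s²/n) = 0.036991394.
Ratio = √(1−f) = 0.88634632. Reduction = 100·(1 − 0.88634632) = 11.3654%.

11.3654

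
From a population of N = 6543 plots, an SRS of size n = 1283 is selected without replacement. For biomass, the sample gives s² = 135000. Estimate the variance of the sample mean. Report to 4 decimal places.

Under SRS without replacement, Var(ȳ) = (1 − f)·s²/n with f = n/N = 1283/6543 = 0.19608742.
Var(ȳ) = (1 − 0.19608742)·135000/1283 = 0.80391258·105.22214 = 84.589398.

84.5894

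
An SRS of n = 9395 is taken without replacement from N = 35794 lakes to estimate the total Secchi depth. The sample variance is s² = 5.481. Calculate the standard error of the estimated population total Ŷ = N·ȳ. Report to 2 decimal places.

Var(Ŷ) = N²·Var(ȳ) = N²·(1 − n/N)·s²/n.
f = 9395/35794 = 0.26247416; Var(ȳ) = 0.73752584·5.481/9395 = 4.302692 × 10^-4.
Var(Ŷ) = 35794² · (4.302692 × 10^-4) = 551265.39.
SE(Ŷ) = √(551265.39) = 742.47.

742.47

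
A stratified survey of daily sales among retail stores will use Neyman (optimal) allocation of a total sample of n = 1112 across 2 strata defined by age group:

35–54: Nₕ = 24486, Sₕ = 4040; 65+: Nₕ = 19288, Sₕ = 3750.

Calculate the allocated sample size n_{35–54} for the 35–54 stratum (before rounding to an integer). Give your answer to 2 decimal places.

642.34

Neyman allocation: nₕ = n·NₕSₕ / Σⱼ NⱼSⱼ.
Σ NⱼSⱼ = 24486·4040 + 19288·3750 = 1.7125344 × 10^8.
n_{35–54} = 1112·24486·4040 / (1.7125344 × 10^8) = 642.34.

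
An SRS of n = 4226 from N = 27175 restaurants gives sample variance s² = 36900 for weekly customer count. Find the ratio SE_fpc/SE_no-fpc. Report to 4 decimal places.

f = n/N = 4226/27175 = 0.15551058.
SE_no-fpc = √(s²/n) = 2.9549384; SE_fpc = √((1−f)s²/n) = 2.7154733.
Ratio = √(1−f) = 0.91896105.

0.9190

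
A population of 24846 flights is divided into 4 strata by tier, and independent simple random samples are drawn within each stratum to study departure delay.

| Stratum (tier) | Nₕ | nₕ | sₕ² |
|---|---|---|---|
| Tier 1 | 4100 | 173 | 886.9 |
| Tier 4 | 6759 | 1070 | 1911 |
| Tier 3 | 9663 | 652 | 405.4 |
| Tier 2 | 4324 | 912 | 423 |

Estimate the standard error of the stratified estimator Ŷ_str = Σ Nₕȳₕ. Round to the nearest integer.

Var(Ŷ_str) = Σₕ Nₕ²(1 − fₕ)sₕ²/nₕ.
Tier 1: 4100²·(1 − 173/4100)·886.9/173 = 8.2541681 × 10^7.
Tier 4: 6759²·(1 − 1070/6759)·1911/1070 = 6.8674466 × 10^7.
Tier 3: 9663²·(1 − 652/9663)·405.4/652 = 5.4140357 × 10^7.
Tier 2: 4324²·(1 − 912/4324)·423/912 = 6.8429007 × 10^6.
Sum = 2.121994 × 10^8.
SE = √(2.121994 × 10^8) = 14567.

14567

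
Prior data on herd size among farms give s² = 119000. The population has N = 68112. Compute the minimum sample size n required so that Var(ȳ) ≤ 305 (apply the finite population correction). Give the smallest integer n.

Without fpc, n₀ = s²/D = 119000/305 = 390.1639.
With fpc, (1 − n/N)·s²/n ≤ D requires n ≥ n₀/(1 + n₀/N) = 390.1639/(1 + 390.1639/68112) = 387.9417.
Rounding up, n = 388.

388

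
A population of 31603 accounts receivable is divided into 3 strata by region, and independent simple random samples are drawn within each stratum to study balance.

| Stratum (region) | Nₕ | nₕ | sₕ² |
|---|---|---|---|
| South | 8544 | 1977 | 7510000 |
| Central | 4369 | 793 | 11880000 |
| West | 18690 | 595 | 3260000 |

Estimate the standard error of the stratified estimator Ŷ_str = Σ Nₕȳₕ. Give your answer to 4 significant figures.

Var(Ŷ_str) = Σₕ Nₕ²(1 − fₕ)sₕ²/nₕ.
South: 8544²·(1 − 1977/8544)·7510000/1977 = 2.1313831 × 10^11.
Central: 4369²·(1 − 793/4369)·11880000/793 = 2.3405763 × 10^11.
West: 18690²·(1 − 595/18690)·3260000/595 = 1.8529706 × 10^12.
Sum = 2.3001665 × 10^12.
SE = √(2.3001665 × 10^12) = 1.517 × 10^6.

1.517 × 10^6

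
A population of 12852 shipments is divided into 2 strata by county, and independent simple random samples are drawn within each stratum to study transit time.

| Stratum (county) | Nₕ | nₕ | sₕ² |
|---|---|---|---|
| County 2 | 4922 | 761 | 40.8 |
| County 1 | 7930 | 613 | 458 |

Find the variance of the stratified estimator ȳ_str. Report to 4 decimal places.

0.2691

Var(ȳ_str) = Σₕ Wₕ²(1 − fₕ)sₕ²/nₕ with Wₕ = Nₕ/N, N = 12852.
County 2: Wₕ = 0.38297541; term = 0.38297541²·(1 − 0.15461195)·40.8/761 = 0.0066477304.
County 1: Wₕ = 0.61702459; term = 0.61702459²·(1 − 0.07730139)·458/613 = 0.26246404.
Sum = 0.26911177.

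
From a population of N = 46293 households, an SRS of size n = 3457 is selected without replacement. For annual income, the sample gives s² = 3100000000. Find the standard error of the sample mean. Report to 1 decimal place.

Under SRS without replacement, Var(ȳ) = (1 − f)·s²/n with f = n/N = 3457/46293 = 0.07467652.
Var(ȳ) = (1 − 0.07467652)·3100000000/3457 = 0.92532348·896731.27 = 829766.5.
SE(ȳ) = √(829766.5) = 910.9.

910.9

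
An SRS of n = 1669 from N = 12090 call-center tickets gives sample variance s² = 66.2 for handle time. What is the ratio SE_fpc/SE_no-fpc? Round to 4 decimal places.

f = n/N = 1669/12090 = 0.13804797.
SE_no-fpc = √(s²/n) = 0.19915941; SE_fpc = √((1−f)s²/n) = 0.18490233.
Ratio = √(1−f) = 0.92841372.

0.9284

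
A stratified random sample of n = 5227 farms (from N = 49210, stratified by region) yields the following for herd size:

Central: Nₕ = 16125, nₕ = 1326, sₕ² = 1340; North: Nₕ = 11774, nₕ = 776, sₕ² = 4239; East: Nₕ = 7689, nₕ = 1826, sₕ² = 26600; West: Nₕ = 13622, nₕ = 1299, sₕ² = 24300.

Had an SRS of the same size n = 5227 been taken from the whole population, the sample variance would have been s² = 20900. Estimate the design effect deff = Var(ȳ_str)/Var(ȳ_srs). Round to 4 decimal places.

Var(ȳ_str) = Σ Wₕ²(1−fₕ)sₕ²/nₕ with Wₕ = Nₕ/49210:
  Central: (16125/49210)²·(1−1326/16125)·1340/1326 = 0.099583328
  North: (11774/49210)²·(1−776/11774)·4239/776 = 0.29210078
  East: (7689/49210)²·(1−1826/7689)·26600/1826 = 0.27118389
  West: (13622/49210)²·(1−1299/13622)·24300/1299 = 1.2967245
  → Var(ȳ_str) = 1.9595925.
Var(ȳ_srs) = (1 − 5227/49210)·20900/5227 = 3.5737591.
deff = 1.9595925 / 3.5737591 = 0.5483.

0.5483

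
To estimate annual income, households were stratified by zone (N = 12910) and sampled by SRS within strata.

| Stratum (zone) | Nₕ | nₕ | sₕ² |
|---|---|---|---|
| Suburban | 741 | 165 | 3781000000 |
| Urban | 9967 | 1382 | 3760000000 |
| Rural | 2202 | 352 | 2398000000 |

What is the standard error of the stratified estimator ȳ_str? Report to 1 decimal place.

1273.6

Var(ȳ_str) = Σₕ Wₕ²(1 − fₕ)sₕ²/nₕ with Wₕ = Nₕ/N, N = 12910.
Suburban: Wₕ = 0.05739737; term = 0.05739737²·(1 − 0.22267206)·3781000000/165 = 58682.815.
Urban: Wₕ = 0.77203718; term = 0.77203718²·(1 − 0.13865757)·3760000000/1382 = 1.3967931 × 10^6.
Rural: Wₕ = 0.17056545; term = 0.17056545²·(1 − 0.15985468)·2398000000/352 = 166511.06.
Sum = 1.621987 × 10^6.
SE = √(1.621987 × 10^6) = 1273.6.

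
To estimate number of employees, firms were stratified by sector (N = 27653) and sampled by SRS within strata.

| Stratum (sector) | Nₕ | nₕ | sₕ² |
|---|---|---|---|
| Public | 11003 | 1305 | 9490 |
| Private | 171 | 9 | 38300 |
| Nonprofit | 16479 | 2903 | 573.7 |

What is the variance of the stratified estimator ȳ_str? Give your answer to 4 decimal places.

1.2267

Var(ȳ_str) = Σₕ Wₕ²(1 − fₕ)sₕ²/nₕ with Wₕ = Nₕ/N, N = 27653.
Public: Wₕ = 0.39789535; term = 0.39789535²·(1 − 0.11860402)·9490/1305 = 1.0147627.
Private: Wₕ = 0.00618378; term = 0.00618378²·(1 − 0.05263158)·38300/9 = 0.15416397.
Nonprofit: Wₕ = 0.59592088; term = 0.59592088²·(1 − 0.17616360)·573.7/2903 = 0.057817058.
Sum = 1.2267437.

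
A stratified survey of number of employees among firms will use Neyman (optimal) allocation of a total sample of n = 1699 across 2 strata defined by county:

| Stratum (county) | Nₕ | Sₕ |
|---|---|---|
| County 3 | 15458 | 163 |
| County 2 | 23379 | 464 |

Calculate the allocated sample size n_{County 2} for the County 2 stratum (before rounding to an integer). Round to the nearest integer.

1379

Neyman allocation: nₕ = n·NₕSₕ / Σⱼ NⱼSⱼ.
Σ NⱼSⱼ = 15458·163 + 23379·464 = 1.336751 × 10^7.
n_{County 2} = 1699·23379·464 / (1.336751 × 10^7) = 1379.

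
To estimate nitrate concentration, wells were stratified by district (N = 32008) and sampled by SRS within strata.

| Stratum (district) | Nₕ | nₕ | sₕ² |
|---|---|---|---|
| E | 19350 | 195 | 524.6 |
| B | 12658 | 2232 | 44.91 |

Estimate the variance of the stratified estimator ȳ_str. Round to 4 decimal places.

0.9759

Var(ȳ_str) = Σₕ Wₕ²(1 − fₕ)sₕ²/nₕ with Wₕ = Nₕ/N, N = 32008.
E: Wₕ = 0.60453637; term = 0.60453637²·(1 − 0.01007752)·524.6/195 = 0.97328431.
B: Wₕ = 0.39546363; term = 0.39546363²·(1 − 0.17633117)·44.91/2232 = 0.0025918783.
Sum = 0.97587619.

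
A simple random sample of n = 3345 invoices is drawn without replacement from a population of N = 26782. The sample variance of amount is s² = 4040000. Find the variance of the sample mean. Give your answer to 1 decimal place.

Under SRS without replacement, Var(ȳ) = (1 − f)·s²/n with f = n/N = 3345/26782 = 0.12489732.
Var(ȳ) = (1 − 0.12489732)·4040000/3345 = 0.87510268·1207.7728 = 1056.9252.

1056.9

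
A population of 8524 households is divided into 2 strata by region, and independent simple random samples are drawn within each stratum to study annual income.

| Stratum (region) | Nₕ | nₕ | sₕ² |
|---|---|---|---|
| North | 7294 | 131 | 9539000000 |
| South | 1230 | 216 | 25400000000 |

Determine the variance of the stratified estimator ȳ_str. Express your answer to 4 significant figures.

Var(ȳ_str) = Σₕ Wₕ²(1 − fₕ)sₕ²/nₕ with Wₕ = Nₕ/N, N = 8524.
North: Wₕ = 0.85570155; term = 0.85570155²·(1 − 0.01795997)·9539000000/131 = 5.2360692 × 10^7.
South: Wₕ = 0.14429845; term = 0.14429845²·(1 − 0.17560976)·25400000000/216 = 2.0185344 × 10^6.
Sum = 5.4379226 × 10^7.

5.438 × 10^7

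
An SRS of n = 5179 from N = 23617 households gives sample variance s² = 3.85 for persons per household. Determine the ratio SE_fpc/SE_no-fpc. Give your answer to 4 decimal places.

f = n/N = 5179/23617 = 0.21929119.
SE_no-fpc = √(s²/n) = 0.02726512; SE_fpc = √((1−f)s²/n) = 0.02409084.
Ratio = √(1−f) = 0.88357728.

0.8836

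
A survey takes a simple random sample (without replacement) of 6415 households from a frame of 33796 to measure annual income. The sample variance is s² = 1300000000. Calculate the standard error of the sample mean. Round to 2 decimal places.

Under SRS without replacement, Var(ȳ) = (1 − f)·s²/n with f = n/N = 6415/33796 = 0.18981536.
Var(ȳ) = (1 − 0.18981536)·1300000000/6415 = 0.81018464·202650.04 = 164183.95.
SE(ȳ) = √(164183.95) = 405.20.

405.20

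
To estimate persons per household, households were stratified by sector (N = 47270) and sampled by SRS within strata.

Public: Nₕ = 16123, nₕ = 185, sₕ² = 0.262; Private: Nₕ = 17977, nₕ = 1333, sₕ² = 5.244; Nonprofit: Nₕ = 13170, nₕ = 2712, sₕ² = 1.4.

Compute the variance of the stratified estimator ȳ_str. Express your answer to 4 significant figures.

Var(ȳ_str) = Σₕ Wₕ²(1 − fₕ)sₕ²/nₕ with Wₕ = Nₕ/N, N = 47270.
Public: Wₕ = 0.34108314; term = 0.34108314²·(1 − 0.01147429)·0.262/185 = 1.6286885 × 10^-4.
Private: Wₕ = 0.38030463; term = 0.38030463²·(1 − 0.07415030)·5.244/1333 = 5.2678846 × 10^-4.
Nonprofit: Wₕ = 0.27861223; term = 0.27861223²·(1 − 0.20592255)·1.4/2712 = 3.1820101 × 10^-5.
Sum = 7.2147741 × 10^-4.

7.215 × 10^-4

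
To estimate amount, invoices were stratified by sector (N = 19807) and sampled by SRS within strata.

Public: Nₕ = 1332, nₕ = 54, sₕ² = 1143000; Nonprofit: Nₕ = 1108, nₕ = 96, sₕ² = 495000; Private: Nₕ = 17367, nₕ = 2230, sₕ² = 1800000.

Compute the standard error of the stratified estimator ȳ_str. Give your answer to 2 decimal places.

25.45

Var(ȳ_str) = Σₕ Wₕ²(1 − fₕ)sₕ²/nₕ with Wₕ = Nₕ/N, N = 19807.
Public: Wₕ = 0.06724895; term = 0.06724895²·(1 − 0.04054054)·1143000/54 = 91.843864.
Nonprofit: Wₕ = 0.05593982; term = 0.05593982²·(1 − 0.08664260)·495000/96 = 14.737263.
Private: Wₕ = 0.87681123; term = 0.87681123²·(1 − 0.12840445)·1800000/2230 = 540.87244.
Sum = 647.45357.
SE = √(647.45357) = 25.45.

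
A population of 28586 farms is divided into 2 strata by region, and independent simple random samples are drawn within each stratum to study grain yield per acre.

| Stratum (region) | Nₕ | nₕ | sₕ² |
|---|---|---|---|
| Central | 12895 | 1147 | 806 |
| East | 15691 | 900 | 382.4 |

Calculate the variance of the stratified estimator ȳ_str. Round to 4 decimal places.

Var(ȳ_str) = Σₕ Wₕ²(1 − fₕ)sₕ²/nₕ with Wₕ = Nₕ/N, N = 28586.
Central: Wₕ = 0.45109494; term = 0.45109494²·(1 − 0.08894921)·806/1147 = 0.13027171.
East: Wₕ = 0.54890506; term = 0.54890506²·(1 − 0.05735772)·382.4/900 = 0.12067485.
Sum = 0.25094656.

0.2509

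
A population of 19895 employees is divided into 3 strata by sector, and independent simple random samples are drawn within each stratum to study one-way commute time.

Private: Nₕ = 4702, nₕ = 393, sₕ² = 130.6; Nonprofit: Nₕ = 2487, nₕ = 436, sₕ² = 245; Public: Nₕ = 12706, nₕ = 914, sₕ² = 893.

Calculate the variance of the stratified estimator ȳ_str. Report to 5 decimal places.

0.39409

Var(ȳ_str) = Σₕ Wₕ²(1 − fₕ)sₕ²/nₕ with Wₕ = Nₕ/N, N = 19895.
Private: Wₕ = 0.23634079; term = 0.23634079²·(1 − 0.08358145)·130.6/393 = 0.017010687.
Nonprofit: Wₕ = 0.12500628; term = 0.12500628²·(1 − 0.17531162)·245/436 = 0.007241577.
Public: Wₕ = 0.63865293; term = 0.63865293²·(1 − 0.07193452)·893/914 = 0.36983984.
Sum = 0.3940921.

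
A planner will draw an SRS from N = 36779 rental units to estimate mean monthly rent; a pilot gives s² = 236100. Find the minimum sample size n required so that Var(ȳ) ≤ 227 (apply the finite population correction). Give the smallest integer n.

1012

Without fpc, n₀ = s²/D = 236100/227 = 1040.0881.
With fpc, (1 − n/N)·s²/n ≤ D requires n ≥ n₀/(1 + n₀/N) = 1040.0881/(1 + 1040.0881/36779) = 1011.4839.
Rounding up, n = 1012.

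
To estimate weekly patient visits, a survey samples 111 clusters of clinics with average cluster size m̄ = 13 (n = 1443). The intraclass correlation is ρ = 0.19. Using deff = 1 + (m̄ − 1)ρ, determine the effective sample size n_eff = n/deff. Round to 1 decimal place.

deff = 1 + (13 − 1)·0.19 = 1 + 2.28 = 3.28.
n_eff = 1443 / 3.28 = 439.9.

439.9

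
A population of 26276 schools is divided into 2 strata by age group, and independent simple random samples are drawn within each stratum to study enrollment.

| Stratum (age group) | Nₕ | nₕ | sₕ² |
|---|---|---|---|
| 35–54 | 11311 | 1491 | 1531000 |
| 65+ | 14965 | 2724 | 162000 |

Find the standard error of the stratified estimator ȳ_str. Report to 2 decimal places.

Var(ȳ_str) = Σₕ Wₕ²(1 − fₕ)sₕ²/nₕ with Wₕ = Nₕ/N, N = 26276.
35–54: Wₕ = 0.43046887; term = 0.43046887²·(1 − 0.13181858)·1531000/1491 = 165.19296.
65+: Wₕ = 0.56953113; term = 0.56953113²·(1 − 0.18202472)·162000/2724 = 15.779129.
Sum = 180.97209.
SE = √(180.97209) = 13.45.

13.45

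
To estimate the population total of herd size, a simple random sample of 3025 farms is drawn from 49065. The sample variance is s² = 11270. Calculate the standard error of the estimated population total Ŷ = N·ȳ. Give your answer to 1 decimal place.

Var(Ŷ) = N²·Var(ȳ) = N²·(1 − n/N)·s²/n.
f = 3025/49065 = 0.06165291; Var(ȳ) = 0.93834709·11270/3025 = 3.4959245.
Var(Ŷ) = 49065² · 3.4959245 = 8.4159985 × 10^9.
SE(Ŷ) = √(8.4159985 × 10^9) = 91738.8.

91738.8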